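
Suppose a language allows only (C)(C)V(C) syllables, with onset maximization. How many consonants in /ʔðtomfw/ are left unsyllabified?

3

The consonants /ʔ/, /f/, /w/ cannot be parsed into a legal (C)(C)V(C) syllable (at most one coda consonant is licensed; onsets may contain at most 2 consonants).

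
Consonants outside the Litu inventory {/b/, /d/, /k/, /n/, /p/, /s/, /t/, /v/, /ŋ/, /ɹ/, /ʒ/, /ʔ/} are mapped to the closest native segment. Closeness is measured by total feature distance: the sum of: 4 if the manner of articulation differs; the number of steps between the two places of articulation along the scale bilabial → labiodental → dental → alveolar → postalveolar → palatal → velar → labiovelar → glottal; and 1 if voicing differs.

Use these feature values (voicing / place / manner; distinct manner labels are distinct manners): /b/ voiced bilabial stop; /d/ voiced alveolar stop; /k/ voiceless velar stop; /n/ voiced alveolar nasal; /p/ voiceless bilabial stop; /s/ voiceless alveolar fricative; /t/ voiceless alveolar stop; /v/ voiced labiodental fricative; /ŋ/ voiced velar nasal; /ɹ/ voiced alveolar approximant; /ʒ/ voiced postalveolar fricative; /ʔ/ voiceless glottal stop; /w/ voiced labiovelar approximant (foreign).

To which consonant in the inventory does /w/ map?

ɹ

/ɹ/ is closest: same manner (approximant), place distance 4 (labiovelar→alveolar), same voicing; total 4. Next closest is /ŋ/ at distance 5.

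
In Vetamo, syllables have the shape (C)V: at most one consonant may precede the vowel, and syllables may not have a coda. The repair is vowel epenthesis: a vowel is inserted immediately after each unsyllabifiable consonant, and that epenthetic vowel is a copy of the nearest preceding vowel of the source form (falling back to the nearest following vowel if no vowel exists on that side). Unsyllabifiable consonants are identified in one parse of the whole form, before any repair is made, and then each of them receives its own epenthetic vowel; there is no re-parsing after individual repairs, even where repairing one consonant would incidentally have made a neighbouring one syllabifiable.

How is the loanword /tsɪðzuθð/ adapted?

The consonants /t/, /ð/, /θ/, /ð/ cannot be parsed into a legal (C)V syllable (no codas are permitted; onsets are limited to one consonant).
Inserting the epenthetic vowel yields /t/ → /tɪ/, /ð/ → /ðɪ/, /θ/ → /θu/, /ð/ → /ðu/.

tɪsɪðɪzuθuðu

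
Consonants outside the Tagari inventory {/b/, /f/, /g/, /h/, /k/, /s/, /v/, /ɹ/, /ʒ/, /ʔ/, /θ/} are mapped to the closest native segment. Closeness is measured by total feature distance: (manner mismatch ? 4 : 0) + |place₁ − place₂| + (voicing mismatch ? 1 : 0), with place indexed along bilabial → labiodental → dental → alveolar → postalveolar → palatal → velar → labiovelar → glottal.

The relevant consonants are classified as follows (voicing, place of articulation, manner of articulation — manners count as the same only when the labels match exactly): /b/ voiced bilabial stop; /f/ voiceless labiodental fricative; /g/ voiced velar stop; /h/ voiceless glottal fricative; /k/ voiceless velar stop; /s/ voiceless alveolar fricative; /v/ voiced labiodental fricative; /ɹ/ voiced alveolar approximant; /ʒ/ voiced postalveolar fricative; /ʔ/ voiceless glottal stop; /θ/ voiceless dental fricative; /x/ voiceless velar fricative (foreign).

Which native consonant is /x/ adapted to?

h

/h/ is closest: same manner (fricative), place distance 2 (velar→glottal), same voicing; total 2. Next closest is /s/ at distance 3.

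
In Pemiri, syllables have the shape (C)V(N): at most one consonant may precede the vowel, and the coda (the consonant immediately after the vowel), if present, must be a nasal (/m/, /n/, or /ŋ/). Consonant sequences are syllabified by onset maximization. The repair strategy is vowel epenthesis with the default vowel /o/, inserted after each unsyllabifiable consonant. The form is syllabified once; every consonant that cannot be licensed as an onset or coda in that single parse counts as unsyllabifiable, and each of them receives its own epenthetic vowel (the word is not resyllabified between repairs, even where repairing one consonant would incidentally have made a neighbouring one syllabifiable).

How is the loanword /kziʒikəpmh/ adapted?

Syllabifying with onset maximization leaves /k/, /p/, /m/, /h/ stranded (only a nasal (/m/, /n/, or /ŋ/) is licensed in coda position; onsets are limited to one consonant).
Each unlicensed consonant becomes the onset of a new syllable: /k/ → /ko/, /p/ → /po/, /m/ → /mo/, /h/ → /ho/.

koziʒikəpomoho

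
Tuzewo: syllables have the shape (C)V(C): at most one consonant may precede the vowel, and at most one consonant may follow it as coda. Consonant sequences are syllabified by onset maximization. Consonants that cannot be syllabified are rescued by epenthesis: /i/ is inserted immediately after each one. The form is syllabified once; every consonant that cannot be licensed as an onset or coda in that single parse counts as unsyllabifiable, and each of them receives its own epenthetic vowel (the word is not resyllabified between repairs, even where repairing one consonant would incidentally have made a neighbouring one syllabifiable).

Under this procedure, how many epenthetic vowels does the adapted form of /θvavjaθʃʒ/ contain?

3

The unsyllabifiable consonants are /θ/, /ʃ/, /ʒ/; each receives one epenthetic vowel.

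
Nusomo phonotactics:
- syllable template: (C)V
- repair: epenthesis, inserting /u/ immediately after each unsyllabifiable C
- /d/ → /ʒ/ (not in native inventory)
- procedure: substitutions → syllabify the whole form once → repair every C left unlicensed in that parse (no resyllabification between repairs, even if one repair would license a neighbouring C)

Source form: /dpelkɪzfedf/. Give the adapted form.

ʒupelukɪzufeʒufu

Substitution: /d/ → /ʒ/, giving /ʒpelkɪzfeʒf/.
Under (C)V, the unsyllabifiable consonants are /ʒ/, /l/, /z/, /ʒ/, /f/ (no codas are permitted; onsets are limited to one consonant).
Epenthesis after each stranded consonant: /ʒ/ → /ʒu/, /l/ → /lu/, /z/ → /zu/, /ʒ/ → /ʒu/, /f/ → /fu/.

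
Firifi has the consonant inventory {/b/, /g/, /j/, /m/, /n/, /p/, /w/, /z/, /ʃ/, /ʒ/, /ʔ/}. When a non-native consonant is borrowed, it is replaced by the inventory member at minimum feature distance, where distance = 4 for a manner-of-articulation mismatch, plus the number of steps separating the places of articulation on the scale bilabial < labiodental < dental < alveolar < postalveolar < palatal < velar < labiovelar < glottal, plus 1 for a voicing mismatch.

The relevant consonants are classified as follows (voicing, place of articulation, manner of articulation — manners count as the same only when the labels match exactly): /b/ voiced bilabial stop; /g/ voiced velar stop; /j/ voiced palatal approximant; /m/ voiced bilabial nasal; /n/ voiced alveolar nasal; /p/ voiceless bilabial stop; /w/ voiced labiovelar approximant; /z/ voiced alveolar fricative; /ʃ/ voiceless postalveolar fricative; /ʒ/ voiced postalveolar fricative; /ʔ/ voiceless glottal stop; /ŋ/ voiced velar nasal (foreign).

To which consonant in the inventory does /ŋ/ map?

n

/n/ is closest: same manner (nasal), place distance 3 (velar→alveolar), same voicing; total 3. Next closest is /g/ at distance 4.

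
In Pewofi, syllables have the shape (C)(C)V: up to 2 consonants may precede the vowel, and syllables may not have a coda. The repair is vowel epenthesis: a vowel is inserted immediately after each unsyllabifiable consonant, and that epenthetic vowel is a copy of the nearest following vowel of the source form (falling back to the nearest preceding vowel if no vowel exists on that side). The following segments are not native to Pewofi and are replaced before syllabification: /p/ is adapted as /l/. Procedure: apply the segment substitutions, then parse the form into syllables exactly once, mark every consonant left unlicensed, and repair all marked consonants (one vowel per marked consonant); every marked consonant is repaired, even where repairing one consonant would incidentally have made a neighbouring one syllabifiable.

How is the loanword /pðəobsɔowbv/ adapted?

Substitution: /p/ → /l/, giving /lðəobsɔowbv/.
The consonants /w/, /b/, /v/ cannot be parsed into a legal (C)(C)V syllable (no codas are permitted; onsets may contain at most 2 consonants).
Each unlicensed consonant becomes the onset of a new syllable: /w/ → /wo/, /b/ → /bo/, /v/ → /vo/.

lðəobsɔowobovo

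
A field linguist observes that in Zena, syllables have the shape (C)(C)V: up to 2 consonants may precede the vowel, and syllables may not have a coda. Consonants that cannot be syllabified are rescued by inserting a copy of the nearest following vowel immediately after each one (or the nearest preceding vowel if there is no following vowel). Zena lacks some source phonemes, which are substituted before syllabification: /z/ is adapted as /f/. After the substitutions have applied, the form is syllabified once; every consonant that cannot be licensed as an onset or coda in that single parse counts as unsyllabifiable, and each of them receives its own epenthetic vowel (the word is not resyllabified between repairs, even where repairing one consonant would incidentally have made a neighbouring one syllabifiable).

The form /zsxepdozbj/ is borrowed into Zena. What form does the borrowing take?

fesxepdofobojo

Substitution: /z/ → /f/, giving /fsxepdofbj/.
The consonants /f/, /f/, /b/, /j/ cannot be parsed into a legal (C)(C)V syllable (no codas are permitted; onsets may contain at most 2 consonants).
Epenthesis after each stranded consonant: /f/ → /fe/, /f/ → /fo/, /b/ → /bo/, /j/ → /jo/.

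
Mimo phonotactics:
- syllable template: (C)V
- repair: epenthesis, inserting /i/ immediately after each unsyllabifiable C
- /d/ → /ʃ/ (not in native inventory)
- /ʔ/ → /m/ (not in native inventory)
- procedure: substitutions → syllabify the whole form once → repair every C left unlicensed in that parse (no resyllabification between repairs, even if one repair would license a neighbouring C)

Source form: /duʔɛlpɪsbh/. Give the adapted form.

ʃumɛlipɪsibihi

Substitution: /d/ → /ʃ/, /ʔ/ → /m/, giving /ʃumɛlpɪsbh/.
The consonants /l/, /s/, /b/, /h/ cannot be parsed into a legal (C)V syllable (no codas are permitted; onsets are limited to one consonant).
Each unlicensed consonant becomes the onset of a new syllable: /l/ → /li/, /s/ → /si/, /b/ → /bi/, /h/ → /hi/.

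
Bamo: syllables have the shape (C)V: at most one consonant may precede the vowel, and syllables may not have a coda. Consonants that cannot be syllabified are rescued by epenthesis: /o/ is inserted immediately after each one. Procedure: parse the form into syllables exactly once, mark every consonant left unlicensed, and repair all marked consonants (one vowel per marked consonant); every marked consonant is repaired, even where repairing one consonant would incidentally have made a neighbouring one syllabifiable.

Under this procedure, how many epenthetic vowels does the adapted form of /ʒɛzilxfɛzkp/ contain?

The unsyllabifiable consonants are /l/, /x/, /z/, /k/, /p/; each receives one epenthetic vowel.

5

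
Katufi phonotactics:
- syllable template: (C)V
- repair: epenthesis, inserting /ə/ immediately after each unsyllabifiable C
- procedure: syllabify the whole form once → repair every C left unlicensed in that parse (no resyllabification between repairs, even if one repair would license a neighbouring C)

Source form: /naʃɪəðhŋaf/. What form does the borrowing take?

The consonants /ð/, /h/, /f/ cannot be parsed into a legal (C)V syllable (no codas are permitted; onsets are limited to one consonant).
Inserting the epenthetic vowel yields /ð/ → /ðə/, /h/ → /hə/, /f/ → /fə/.

naʃɪəðəhəŋafə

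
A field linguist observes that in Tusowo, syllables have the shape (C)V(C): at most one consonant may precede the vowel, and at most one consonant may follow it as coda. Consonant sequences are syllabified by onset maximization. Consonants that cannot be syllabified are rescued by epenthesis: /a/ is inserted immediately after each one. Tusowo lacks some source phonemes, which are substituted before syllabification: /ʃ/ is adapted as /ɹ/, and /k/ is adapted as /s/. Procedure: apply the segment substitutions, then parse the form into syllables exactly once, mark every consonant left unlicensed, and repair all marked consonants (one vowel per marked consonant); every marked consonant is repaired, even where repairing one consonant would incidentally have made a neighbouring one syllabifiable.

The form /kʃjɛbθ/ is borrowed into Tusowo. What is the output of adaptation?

Substitution: /k/ → /s/, /ʃ/ → /ɹ/, giving /sɹjɛbθ/.
The consonants /s/, /ɹ/, /θ/ cannot be parsed into a legal (C)V(C) syllable (at most one coda consonant is licensed; onsets are limited to one consonant).
Each unlicensed consonant becomes the onset of a new syllable: /s/ → /sa/, /ɹ/ → /ɹa/, /θ/ → /θa/.

saɹajɛbθa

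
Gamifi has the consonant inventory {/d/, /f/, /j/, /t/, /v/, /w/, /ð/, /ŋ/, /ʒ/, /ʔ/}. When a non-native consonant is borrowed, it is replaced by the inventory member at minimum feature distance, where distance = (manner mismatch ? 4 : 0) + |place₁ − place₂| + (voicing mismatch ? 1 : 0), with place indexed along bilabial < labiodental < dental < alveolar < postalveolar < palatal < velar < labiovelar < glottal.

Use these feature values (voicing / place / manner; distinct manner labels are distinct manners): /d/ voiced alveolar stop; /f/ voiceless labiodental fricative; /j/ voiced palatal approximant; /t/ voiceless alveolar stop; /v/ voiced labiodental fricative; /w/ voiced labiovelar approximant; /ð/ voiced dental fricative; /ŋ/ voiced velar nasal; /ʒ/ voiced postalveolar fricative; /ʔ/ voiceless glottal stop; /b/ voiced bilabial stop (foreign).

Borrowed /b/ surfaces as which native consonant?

d

/d/ is closest: same manner (stop), place distance 3 (bilabial→alveolar), same voicing; total 3. Next closest is /t/ at distance 4.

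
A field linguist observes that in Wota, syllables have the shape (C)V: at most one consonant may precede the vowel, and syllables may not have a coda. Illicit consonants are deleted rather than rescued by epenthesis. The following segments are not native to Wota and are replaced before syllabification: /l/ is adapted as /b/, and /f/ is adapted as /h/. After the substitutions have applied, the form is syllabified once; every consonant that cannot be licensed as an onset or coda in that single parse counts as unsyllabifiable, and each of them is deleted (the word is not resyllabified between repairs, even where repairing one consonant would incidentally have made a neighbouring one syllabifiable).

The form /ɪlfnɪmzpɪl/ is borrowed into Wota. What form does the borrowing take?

ɪnɪpɪ

Substitution: /l/ → /b/, /f/ → /h/, giving /ɪbhnɪmzpɪb/.
The consonants /b/, /h/, /m/, /z/, /b/ cannot be parsed into a legal (C)V syllable (no codas are permitted; onsets are limited to one consonant).
Deleting the stranded consonants removes /b/, /h/, /m/, /z/, /b/.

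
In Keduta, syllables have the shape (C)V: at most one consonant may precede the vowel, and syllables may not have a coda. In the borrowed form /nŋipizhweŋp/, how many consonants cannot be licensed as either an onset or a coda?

5

Syllabifying with onset maximization leaves /n/, /z/, /h/, /ŋ/, /p/ stranded (no codas are permitted; onsets are limited to one consonant).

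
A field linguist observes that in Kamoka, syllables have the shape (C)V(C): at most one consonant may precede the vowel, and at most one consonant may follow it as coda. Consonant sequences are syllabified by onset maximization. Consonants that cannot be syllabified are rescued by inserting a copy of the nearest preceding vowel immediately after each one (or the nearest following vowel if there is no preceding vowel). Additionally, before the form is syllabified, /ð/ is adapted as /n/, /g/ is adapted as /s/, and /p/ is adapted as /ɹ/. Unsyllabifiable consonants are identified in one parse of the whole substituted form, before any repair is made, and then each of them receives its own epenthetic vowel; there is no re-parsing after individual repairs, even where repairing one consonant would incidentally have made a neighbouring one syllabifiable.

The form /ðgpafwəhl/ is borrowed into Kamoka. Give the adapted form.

nasaɹafwəhlə

Substitution: /ð/ → /n/, /g/ → /s/, /p/ → /ɹ/, giving /nsɹafwəhl/.
Syllabifying with onset maximization leaves /n/, /s/, /l/ stranded (at most one coda consonant is licensed; onsets are limited to one consonant).
Inserting the epenthetic vowel yields /n/ → /na/, /s/ → /sa/, /l/ → /lə/.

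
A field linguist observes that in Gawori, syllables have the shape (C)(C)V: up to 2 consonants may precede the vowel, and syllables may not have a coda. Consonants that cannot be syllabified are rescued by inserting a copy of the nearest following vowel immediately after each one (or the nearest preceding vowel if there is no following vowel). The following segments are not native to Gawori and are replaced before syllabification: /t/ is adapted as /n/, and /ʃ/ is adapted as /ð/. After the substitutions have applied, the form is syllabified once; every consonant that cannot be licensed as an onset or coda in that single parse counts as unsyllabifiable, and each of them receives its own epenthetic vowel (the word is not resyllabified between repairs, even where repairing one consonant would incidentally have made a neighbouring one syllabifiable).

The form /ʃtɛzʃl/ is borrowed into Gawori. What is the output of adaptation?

ðnɛzɛðɛlɛ

Substitution: /ʃ/ → /ð/, /t/ → /n/, giving /ðnɛzðl/.
The consonants /z/, /ð/, /l/ cannot be parsed into a legal (C)(C)V syllable (no codas are permitted; onsets may contain at most 2 consonants).
Each unlicensed consonant becomes the onset of a new syllable: /z/ → /zɛ/, /ð/ → /ðɛ/, /l/ → /lɛ/.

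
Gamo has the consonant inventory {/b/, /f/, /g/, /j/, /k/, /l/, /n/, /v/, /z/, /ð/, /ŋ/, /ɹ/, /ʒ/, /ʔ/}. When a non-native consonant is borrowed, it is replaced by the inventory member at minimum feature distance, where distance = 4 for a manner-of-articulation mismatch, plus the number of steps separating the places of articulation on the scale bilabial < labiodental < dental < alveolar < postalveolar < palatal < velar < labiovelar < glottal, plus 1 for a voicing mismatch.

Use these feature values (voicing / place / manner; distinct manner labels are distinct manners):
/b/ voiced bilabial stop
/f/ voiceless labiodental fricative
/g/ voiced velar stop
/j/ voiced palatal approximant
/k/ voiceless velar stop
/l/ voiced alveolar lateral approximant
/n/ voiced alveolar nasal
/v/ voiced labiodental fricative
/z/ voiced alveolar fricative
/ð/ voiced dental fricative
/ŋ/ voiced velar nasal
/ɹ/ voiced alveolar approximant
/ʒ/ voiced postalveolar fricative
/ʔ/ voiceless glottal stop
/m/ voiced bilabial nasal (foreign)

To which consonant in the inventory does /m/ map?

n

/n/ is closest: same manner (nasal), place distance 3 (bilabial→alveolar), same voicing; total 3. Next closest is /b/ at distance 4.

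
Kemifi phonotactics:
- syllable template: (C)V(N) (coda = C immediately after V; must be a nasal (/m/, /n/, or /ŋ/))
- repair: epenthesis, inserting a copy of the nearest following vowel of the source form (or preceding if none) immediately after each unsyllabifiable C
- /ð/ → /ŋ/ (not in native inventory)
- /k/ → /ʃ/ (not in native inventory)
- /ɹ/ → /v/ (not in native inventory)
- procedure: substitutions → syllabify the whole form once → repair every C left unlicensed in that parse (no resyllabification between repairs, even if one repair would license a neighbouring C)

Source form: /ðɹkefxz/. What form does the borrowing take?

ŋeveʃefexeze

Substitution: /ð/ → /ŋ/, /ɹ/ → /v/, /k/ → /ʃ/, giving /ŋvʃefxz/.
Under (C)V(N), the unsyllabifiable consonants are /ŋ/, /v/, /f/, /x/, /z/ (only a nasal (/m/, /n/, or /ŋ/) is licensed in coda position; onsets are limited to one consonant).
Epenthesis after each stranded consonant: /ŋ/ → /ŋe/, /v/ → /ve/, /f/ → /fe/, /x/ → /xe/, /z/ → /ze/.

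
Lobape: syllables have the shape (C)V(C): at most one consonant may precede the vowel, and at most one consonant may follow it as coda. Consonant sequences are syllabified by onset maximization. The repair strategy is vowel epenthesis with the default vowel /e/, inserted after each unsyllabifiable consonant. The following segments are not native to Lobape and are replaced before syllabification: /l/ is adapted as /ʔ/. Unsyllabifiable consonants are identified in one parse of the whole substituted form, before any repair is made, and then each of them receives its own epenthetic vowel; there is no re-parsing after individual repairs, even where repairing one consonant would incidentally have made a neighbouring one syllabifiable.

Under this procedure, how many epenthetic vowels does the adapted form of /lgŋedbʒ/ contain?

4

After substitution the input is /ʔgŋedbʒ/.
The unsyllabifiable consonants are /ʔ/, /g/, /b/, /ʒ/; each receives one epenthetic vowel.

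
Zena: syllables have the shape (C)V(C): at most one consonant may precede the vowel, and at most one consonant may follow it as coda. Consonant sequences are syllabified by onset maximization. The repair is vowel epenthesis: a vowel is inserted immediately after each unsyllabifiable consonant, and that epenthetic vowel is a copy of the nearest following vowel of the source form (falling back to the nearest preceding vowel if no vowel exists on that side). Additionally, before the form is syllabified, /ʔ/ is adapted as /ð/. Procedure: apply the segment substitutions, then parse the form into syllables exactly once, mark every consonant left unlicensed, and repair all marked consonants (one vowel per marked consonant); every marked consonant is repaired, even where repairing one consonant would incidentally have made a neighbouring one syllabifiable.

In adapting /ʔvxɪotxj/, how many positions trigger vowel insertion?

After substitution the input is /ðvxɪotxj/.
The unsyllabifiable consonants are /ð/, /v/, /x/, /j/; each receives one epenthetic vowel.

4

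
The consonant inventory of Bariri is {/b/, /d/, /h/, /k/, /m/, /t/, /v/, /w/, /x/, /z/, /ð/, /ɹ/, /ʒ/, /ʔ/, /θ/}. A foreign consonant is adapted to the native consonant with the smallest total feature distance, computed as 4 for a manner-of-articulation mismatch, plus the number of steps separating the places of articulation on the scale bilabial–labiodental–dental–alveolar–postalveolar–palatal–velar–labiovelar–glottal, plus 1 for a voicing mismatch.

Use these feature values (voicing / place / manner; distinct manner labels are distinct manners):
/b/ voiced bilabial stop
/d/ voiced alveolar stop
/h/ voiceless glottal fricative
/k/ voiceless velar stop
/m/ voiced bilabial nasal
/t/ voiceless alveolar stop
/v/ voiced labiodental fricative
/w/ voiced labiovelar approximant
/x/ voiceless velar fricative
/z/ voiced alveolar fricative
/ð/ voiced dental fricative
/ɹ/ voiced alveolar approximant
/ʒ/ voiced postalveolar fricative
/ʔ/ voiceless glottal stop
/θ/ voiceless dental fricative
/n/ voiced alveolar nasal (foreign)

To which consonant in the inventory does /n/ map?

m

/m/ is closest: same manner (nasal), place distance 3 (alveolar→bilabial), same voicing; total 3. Next closest is /d/ at distance 4.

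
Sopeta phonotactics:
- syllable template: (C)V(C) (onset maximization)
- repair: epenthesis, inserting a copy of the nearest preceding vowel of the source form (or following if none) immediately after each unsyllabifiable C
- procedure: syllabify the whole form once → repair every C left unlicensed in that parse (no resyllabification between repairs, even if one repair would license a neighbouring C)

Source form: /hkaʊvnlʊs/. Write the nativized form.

Syllabifying with onset maximization leaves /h/, /n/ stranded (at most one coda consonant is licensed; onsets are limited to one consonant).
Epenthesis after each stranded consonant: /h/ → /ha/, /n/ → /nʊ/.

hakaʊvnʊlʊs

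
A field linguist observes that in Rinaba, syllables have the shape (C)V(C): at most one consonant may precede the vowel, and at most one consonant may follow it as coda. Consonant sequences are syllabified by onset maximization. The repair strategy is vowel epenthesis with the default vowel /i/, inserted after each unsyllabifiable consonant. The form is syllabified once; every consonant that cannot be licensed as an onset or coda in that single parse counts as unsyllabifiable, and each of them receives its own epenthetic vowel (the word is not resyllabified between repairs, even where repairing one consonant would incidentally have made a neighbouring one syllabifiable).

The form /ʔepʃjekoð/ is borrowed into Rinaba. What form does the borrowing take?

ʔepʃijekoð

The consonants /ʃ/ cannot be parsed into a legal (C)V(C) syllable (at most one coda consonant is licensed; onsets are limited to one consonant).
Epenthesis after each stranded consonant: /ʃ/ → /ʃi/.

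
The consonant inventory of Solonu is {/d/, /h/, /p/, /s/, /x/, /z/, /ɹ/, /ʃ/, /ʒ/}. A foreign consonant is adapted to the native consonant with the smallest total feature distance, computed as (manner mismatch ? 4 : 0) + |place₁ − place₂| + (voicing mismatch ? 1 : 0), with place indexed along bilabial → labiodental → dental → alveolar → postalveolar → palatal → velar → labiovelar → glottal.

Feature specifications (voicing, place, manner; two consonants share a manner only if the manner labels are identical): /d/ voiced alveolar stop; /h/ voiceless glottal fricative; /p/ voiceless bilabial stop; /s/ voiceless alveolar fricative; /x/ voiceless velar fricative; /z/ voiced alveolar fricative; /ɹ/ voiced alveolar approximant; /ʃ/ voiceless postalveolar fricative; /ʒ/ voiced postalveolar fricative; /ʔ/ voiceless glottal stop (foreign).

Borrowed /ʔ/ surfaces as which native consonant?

/h/ is closest: manner differs (stop→fricative, +4), place distance 0 (glottal→glottal), same voicing; total 4. Next closest is /d/ at distance 6.

h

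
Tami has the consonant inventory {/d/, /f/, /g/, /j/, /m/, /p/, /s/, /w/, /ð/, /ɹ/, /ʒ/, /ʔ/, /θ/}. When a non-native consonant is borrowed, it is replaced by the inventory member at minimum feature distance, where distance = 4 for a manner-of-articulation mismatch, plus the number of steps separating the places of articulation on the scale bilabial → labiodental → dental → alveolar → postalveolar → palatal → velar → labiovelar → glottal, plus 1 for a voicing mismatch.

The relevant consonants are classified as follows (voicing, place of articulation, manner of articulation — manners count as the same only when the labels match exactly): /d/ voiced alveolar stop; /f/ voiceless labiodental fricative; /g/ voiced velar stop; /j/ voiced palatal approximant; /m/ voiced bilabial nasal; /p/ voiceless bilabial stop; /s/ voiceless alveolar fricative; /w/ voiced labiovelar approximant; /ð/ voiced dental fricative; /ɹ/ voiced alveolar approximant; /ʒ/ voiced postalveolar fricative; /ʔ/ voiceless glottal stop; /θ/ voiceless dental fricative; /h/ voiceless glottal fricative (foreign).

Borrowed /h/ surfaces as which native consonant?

ʔ

/ʔ/ is closest: manner differs (fricative→stop, +4), place distance 0 (glottal→glottal), same voicing; total 4. Next closest is /s/ at distance 5.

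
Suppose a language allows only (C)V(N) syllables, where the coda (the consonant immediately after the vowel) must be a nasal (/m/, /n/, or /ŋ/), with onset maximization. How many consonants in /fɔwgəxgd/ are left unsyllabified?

The consonants /w/, /x/, /g/, /d/ cannot be parsed into a legal (C)V(N) syllable (only a nasal (/m/, /n/, or /ŋ/) is licensed in coda position; onsets are limited to one consonant).

4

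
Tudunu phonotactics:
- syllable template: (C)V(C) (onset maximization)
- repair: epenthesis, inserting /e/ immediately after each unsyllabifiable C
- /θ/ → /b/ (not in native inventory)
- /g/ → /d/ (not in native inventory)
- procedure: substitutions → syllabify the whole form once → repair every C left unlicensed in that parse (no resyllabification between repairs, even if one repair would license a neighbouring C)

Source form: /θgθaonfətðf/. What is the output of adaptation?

bedebaonfətðefe

Substitution: /θ/ → /b/, /g/ → /d/, giving /bdbaonfətðf/.
Under (C)V(C), the unsyllabifiable consonants are /b/, /d/, /ð/, /f/ (at most one coda consonant is licensed; onsets are limited to one consonant).
Inserting the epenthetic vowel yields /b/ → /be/, /d/ → /de/, /ð/ → /ðe/, /f/ → /fe/.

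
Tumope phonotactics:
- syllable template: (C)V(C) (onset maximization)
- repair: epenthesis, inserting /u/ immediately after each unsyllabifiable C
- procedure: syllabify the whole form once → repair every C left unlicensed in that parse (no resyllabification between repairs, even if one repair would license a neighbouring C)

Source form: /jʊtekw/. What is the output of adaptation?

Under (C)V(C), the unsyllabifiable consonants are /w/ (at most one coda consonant is licensed; onsets are limited to one consonant).
Inserting the epenthetic vowel yields /w/ → /wu/.

jʊtekwu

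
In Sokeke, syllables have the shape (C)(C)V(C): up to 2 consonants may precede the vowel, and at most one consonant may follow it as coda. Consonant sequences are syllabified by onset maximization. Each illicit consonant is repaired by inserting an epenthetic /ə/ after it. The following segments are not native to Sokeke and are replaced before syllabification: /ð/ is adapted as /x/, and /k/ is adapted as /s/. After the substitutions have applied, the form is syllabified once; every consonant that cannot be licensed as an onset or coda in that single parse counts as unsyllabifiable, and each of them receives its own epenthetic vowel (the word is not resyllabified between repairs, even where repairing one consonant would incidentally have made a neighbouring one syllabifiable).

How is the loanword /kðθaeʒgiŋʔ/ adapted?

Substitution: /k/ → /s/, /ð/ → /x/, giving /sxθaeʒgiŋʔ/.
The consonants /s/, /ʔ/ cannot be parsed into a legal (C)(C)V(C) syllable (at most one coda consonant is licensed; onsets may contain at most 2 consonants).
Epenthesis after each stranded consonant: /s/ → /sə/, /ʔ/ → /ʔə/.

səxθaeʒgiŋʔə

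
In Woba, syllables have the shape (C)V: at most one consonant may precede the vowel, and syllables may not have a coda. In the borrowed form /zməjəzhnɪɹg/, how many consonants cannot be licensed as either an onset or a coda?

5

The consonants /z/, /z/, /h/, /ɹ/, /g/ cannot be parsed into a legal (C)V syllable (no codas are permitted; onsets are limited to one consonant).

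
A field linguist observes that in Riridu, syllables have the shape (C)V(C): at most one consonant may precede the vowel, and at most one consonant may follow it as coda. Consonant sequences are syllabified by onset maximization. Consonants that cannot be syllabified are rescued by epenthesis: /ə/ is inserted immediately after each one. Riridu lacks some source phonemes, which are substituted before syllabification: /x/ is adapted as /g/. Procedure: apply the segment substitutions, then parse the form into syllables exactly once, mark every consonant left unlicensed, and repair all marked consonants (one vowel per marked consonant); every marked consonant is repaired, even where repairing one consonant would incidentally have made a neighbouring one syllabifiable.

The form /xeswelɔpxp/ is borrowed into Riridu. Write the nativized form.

Substitution: /x/ → /g/, giving /geswelɔpgp/.
Syllabifying with onset maximization leaves /g/, /p/ stranded (at most one coda consonant is licensed; onsets are limited to one consonant).
Inserting the epenthetic vowel yields /g/ → /gə/, /p/ → /pə/.

geswelɔpgəpə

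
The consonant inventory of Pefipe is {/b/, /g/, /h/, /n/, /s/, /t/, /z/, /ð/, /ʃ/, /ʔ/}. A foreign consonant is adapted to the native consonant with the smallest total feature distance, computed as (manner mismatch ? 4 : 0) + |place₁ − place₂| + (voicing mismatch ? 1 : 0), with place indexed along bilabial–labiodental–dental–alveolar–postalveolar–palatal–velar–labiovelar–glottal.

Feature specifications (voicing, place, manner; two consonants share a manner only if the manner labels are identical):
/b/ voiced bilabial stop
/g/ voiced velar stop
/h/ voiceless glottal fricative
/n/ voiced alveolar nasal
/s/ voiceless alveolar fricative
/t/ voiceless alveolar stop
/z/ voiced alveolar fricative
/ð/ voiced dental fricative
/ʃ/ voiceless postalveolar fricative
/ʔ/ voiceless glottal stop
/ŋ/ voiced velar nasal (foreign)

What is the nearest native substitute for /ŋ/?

n

/n/ is closest: same manner (nasal), place distance 3 (velar→alveolar), same voicing; total 3. Next closest is /g/ at distance 4.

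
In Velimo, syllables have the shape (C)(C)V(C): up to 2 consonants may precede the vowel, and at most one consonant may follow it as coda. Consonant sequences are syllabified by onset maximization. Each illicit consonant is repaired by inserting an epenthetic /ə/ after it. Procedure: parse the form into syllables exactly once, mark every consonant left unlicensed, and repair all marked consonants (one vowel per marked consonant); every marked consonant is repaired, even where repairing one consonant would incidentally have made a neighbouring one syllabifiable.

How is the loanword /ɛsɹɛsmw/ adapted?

ɛsɹɛsməwə

The consonants /m/, /w/ cannot be parsed into a legal (C)(C)V(C) syllable (at most one coda consonant is licensed; onsets may contain at most 2 consonants).
Inserting the epenthetic vowel yields /m/ → /mə/, /w/ → /wə/.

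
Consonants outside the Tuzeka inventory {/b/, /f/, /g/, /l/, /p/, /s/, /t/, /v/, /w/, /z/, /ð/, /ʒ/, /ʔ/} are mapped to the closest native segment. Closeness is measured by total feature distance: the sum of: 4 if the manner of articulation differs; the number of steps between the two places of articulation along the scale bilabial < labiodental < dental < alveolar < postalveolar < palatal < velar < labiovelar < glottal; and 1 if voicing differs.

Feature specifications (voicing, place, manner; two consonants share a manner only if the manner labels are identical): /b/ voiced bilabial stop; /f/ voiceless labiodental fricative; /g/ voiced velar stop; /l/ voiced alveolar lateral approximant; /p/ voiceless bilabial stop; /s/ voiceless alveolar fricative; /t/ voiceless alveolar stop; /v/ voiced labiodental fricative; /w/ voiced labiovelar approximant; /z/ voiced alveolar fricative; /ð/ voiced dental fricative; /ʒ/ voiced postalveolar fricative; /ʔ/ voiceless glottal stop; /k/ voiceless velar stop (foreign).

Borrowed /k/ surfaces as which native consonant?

/g/ is closest: same manner (stop), place distance 0 (velar→velar), voicing differs (+1); total 1. Next closest is /ʔ/ at distance 2.

g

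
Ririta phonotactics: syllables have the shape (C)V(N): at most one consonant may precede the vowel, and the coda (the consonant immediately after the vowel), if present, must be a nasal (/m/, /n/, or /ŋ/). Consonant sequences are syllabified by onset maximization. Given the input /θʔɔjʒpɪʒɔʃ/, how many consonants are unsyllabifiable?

Under (C)V(N), the unsyllabifiable consonants are /θ/, /j/, /ʒ/, /ʃ/ (only a nasal (/m/, /n/, or /ŋ/) is licensed in coda position; onsets are limited to one consonant).

4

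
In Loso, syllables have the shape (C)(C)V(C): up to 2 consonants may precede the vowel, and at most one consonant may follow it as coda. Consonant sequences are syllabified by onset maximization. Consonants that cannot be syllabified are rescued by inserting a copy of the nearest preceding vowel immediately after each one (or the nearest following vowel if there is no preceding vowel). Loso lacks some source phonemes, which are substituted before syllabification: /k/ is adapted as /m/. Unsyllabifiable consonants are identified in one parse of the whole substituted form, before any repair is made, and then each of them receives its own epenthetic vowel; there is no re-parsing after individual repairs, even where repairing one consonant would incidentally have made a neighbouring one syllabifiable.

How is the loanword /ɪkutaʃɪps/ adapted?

ɪmutaʃɪpsɪ

Substitution: /k/ → /m/, giving /ɪmutaʃɪps/.
Under (C)(C)V(C), the unsyllabifiable consonants are /s/ (at most one coda consonant is licensed; onsets may contain at most 2 consonants).
Epenthesis after each stranded consonant: /s/ → /sɪ/.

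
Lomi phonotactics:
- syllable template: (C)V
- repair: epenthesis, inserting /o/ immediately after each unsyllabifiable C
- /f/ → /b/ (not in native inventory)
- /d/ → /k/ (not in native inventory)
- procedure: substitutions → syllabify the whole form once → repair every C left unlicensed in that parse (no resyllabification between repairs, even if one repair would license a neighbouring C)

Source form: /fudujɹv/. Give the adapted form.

Substitution: /f/ → /b/, /d/ → /k/, giving /bukujɹv/.
Under (C)V, the unsyllabifiable consonants are /j/, /ɹ/, /v/ (no codas are permitted; onsets are limited to one consonant).
Epenthesis after each stranded consonant: /j/ → /jo/, /ɹ/ → /ɹo/, /v/ → /vo/.

bukujoɹovo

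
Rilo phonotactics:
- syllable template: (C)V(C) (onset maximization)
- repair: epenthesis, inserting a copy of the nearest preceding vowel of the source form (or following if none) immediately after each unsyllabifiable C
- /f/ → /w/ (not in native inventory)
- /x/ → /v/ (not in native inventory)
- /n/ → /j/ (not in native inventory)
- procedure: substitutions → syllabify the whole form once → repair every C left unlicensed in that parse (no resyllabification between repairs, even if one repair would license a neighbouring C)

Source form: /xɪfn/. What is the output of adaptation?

Substitution: /x/ → /v/, /f/ → /w/, /n/ → /j/, giving /vɪwj/.
Under (C)V(C), the unsyllabifiable consonants are /j/ (at most one coda consonant is licensed; onsets are limited to one consonant).
Inserting the epenthetic vowel yields /j/ → /jɪ/.

vɪwjɪ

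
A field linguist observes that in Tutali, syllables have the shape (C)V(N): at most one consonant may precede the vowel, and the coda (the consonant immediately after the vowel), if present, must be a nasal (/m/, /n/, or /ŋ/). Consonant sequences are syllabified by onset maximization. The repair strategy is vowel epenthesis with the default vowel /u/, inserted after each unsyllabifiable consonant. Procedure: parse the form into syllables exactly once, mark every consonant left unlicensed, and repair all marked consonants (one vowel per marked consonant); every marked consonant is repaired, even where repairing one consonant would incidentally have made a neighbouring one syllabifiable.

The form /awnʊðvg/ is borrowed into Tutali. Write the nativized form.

awunʊðuvugu

The consonants /w/, /ð/, /v/, /g/ cannot be parsed into a legal (C)V(N) syllable (only a nasal (/m/, /n/, or /ŋ/) is licensed in coda position; onsets are limited to one consonant).
Epenthesis after each stranded consonant: /w/ → /wu/, /ð/ → /ðu/, /v/ → /vu/, /g/ → /gu/.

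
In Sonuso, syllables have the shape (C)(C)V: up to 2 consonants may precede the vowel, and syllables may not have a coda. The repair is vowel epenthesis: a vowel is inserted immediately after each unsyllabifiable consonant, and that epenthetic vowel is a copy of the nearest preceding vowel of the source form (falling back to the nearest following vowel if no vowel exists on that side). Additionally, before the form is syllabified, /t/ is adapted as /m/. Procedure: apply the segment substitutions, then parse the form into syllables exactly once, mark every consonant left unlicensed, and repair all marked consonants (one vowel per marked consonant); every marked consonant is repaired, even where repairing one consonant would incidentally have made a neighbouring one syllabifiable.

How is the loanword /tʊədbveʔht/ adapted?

mʊədəbveʔeheme

Substitution: /t/ → /m/, giving /mʊədbveʔhm/.
The consonants /d/, /ʔ/, /h/, /m/ cannot be parsed into a legal (C)(C)V syllable (no codas are permitted; onsets may contain at most 2 consonants).
Each unlicensed consonant becomes the onset of a new syllable: /d/ → /də/, /ʔ/ → /ʔe/, /h/ → /he/, /m/ → /me/.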